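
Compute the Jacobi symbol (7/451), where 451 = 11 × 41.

1

Reciprocity: 7 ≡ 3 and 451 ≡ 3 (mod 4), so (7/451) = −(451/7).
Reduce top mod 7: now compute (3/7).
Reciprocity: 3 ≡ 3 and 7 ≡ 3 (mod 4), so (3/7) = −(7/3).
Reduce top mod 3: now compute (1/3).
Reached (1/3) = 1. Collecting the sign flips along the way, the symbol is +1.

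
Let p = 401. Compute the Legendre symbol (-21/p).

-1

Euler's criterion: (-21/401) ≡ 380^200 (mod 401).
380^2 ≡ 40 (mod 401)
380^4 ≡ 397 (mod 401)
380^8 ≡ 16 (mod 401)
380^16 ≡ 256 (mod 401)
380^32 ≡ 173 (mod 401)
380^64 ≡ 255 (mod 401)
380^128 ≡ 63 (mod 401)
380^200 = 380^(128+64+8) ≡ 400 (mod 401).
Result is 400 ≡ −1, so (-21/401) = −1.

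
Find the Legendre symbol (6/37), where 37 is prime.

-1

Pull out 2: since 37 ≡ 5 (mod 8), (2/37) = -1.
Reciprocity: 3 ≡ 3 and 37 ≡ 1 (mod 4), so (3/37) = +(37/3).
Reduce top mod 3: now compute (1/3).
Reached (1/3) = 1. Collecting the sign flips along the way, the symbol is -1.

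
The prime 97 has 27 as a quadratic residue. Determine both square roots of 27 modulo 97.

30, 67

97 ≡ 1 (mod 4), so we find a root by search.
Trying successive values, 30² = 900 ≡ 27 (mod 97). The other root is 97 − 30 = 67.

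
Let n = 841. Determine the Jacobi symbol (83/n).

Reciprocity: 83 ≡ 3 and 841 ≡ 1 (mod 4), so (83/841) = +(841/83).
Reduce top mod 83: now compute (11/83).
Reciprocity: 11 ≡ 3 and 83 ≡ 3 (mod 4), so (11/83) = −(83/11).
Reduce top mod 11: now compute (6/11).
Pull out 2: since 11 ≡ 3 (mod 8), (2/11) = -1.
Reciprocity: 3 ≡ 3 and 11 ≡ 3 (mod 4), so (3/11) = −(11/3).
Reduce top mod 3: now compute (2/3).
Pull out 2: since 3 ≡ 3 (mod 8), (2/3) = -1.
Reached (1/3) = 1. Collecting the sign flips along the way, the symbol is +1.

1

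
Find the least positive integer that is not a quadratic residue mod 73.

(2/73) = +1, so 2 is a residue.
(3/73) = +1, so 3 is a residue.
(4/73) = +1, so 4 is a residue.
(5/73) = −1, so 5 is the smallest positive non-residue mod 73.

5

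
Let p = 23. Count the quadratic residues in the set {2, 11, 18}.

(2/23) = +1 → QR.
(11/23) = -1 → non-residue.
(18/23) = +1 → QR.
Total quadratic residues among the 3: 2.

2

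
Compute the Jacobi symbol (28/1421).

Pull out 2^2: since 1421 ≡ 5 (mod 8), (2/1421) = -1, so (2/1421)^2 = +1.
Reciprocity: 7 ≡ 3 and 1421 ≡ 1 (mod 4), so (7/1421) = +(1421/7).
Reduce top mod 7: now compute (0/7).
Top reduces to 0: gcd > 1, so the symbol is 0.

0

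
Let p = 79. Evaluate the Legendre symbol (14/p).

Pull out 2: since 79 ≡ 7 (mod 8), (2/79) = +1.
Reciprocity: 7 ≡ 3 and 79 ≡ 3 (mod 4), so (7/79) = −(79/7).
Reduce top mod 7: now compute (2/7).
Pull out 2: since 7 ≡ 7 (mod 8), (2/7) = +1.
Reached (1/7) = 1. Collecting the sign flips along the way, the symbol is -1.

-1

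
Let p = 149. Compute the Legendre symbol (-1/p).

1

Euler's criterion: (-1/149) ≡ 148^74 (mod 149).
148^2 ≡ 1 (mod 149)
148^4 ≡ 1 (mod 149)
148^8 ≡ 1 (mod 149)
148^16 ≡ 1 (mod 149)
148^32 ≡ 1 (mod 149)
148^64 ≡ 1 (mod 149)
148^74 = 148^(64+8+2) ≡ 1 (mod 149).
Result is 1, so (-1/149) = 1.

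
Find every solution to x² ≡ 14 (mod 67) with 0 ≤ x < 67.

9, 58

Since 67 ≡ 3 (mod 4), a square root of 14 is 14^((67+1)/4) = 14^17 mod 67.
Repeated squaring: 14^2≡62, 14^4≡25, 14^8≡22, 14^16≡15 (mod 67).
14^17 = 14^(16+1) ≡ 9 (mod 67).
Check: 9² = 81 ≡ 14 (mod 67). The two roots are 9 and 58.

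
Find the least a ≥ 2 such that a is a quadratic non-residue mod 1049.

(2/1049) = +1, so 2 is a residue.
(3/1049) = −1, so 3 is the smallest positive non-residue mod 1049.

3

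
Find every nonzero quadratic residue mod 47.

1,2,3,4,6,7,8,9,12,14,16,17,18,21,24,25,27,28,32,34,36,37,42

Square k = 1,…,23 (k and 47−k give the same square):
1²=1, 2²=4, 3²=9, 4²=16, 5²=25, 6²=36, 7²≡2, 8²≡17, 9²≡34, 10²≡6, 11²≡27, 12²≡3, 13²≡28, 14²≡8, 15²≡37, 16²≡21, 17²≡7, 18²≡42, 19²≡32, 20²≡24, 21²≡18, 22²≡14, 23²≡12 (mod 47).
So the quadratic residues mod 47 are {1, 2, 3, 4, 6, 7, 8, 9, 12, 14, 16, 17, 18, 21, 24, 25, 27, 28, 32, 34, 36, 37, 42}.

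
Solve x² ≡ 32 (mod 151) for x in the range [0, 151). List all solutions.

33, 118

Since 151 ≡ 3 (mod 4), a square root of 32 is 32^((151+1)/4) = 32^38 mod 151.
Repeated squaring: 32^2≡118, 32^4≡32, 32^8≡118, 32^16≡32, 32^32≡118 (mod 151).
32^38 = 32^(32+4+2) ≡ 118 (mod 151).
Check: 118² = 13924 ≡ 32 (mod 151). The two roots are 33 and 118.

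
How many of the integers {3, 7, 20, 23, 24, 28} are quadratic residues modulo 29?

(3/29) = -1 → non-residue.
(7/29) = +1 → QR.
(20/29) = +1 → QR.
(23/29) = +1 → QR.
(24/29) = +1 → QR.
(28/29) = +1 → QR.
Total quadratic residues among the 6: 5.

5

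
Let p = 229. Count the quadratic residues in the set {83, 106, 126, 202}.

(83/229) = +1 → QR.
(106/229) = -1 → non-residue.
(126/229) = +1 → QR.
(202/229) = +1 → QR.
Total quadratic residues among the 4: 3.

3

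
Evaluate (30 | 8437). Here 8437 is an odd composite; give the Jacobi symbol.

Pull out 2: since 8437 ≡ 5 (mod 8), (2/8437) = -1.
Reciprocity: 15 ≡ 3 and 8437 ≡ 1 (mod 4), so (15/8437) = +(8437/15).
Reduce top mod 15: now compute (7/15).
Reciprocity: 7 ≡ 3 and 15 ≡ 3 (mod 4), so (7/15) = −(15/7).
Reduce top mod 7: now compute (1/7).
Reached (1/7) = 1. Collecting the sign flips along the way, the symbol is +1.

1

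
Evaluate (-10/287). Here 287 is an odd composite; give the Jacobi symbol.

First reduce: -10 ≡ 277 (mod 287).
Reciprocity: 277 ≡ 1 and 287 ≡ 3 (mod 4), so (277/287) = +(287/277).
Reduce top mod 277: now compute (10/277).
Pull out 2: since 277 ≡ 5 (mod 8), (2/277) = -1.
Reciprocity: 5 ≡ 1 and 277 ≡ 1 (mod 4), so (5/277) = +(277/5).
Reduce top mod 5: now compute (2/5).
Pull out 2: since 5 ≡ 5 (mod 8), (2/5) = -1.
Reached (1/5) = 1. Collecting the sign flips along the way, the symbol is +1.

1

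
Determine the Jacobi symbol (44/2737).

Pull out 2^2: since 2737 ≡ 1 (mod 8), (2/2737) = +1, so (2/2737)^2 = +1.
Reciprocity: 11 ≡ 3 and 2737 ≡ 1 (mod 4), so (11/2737) = +(2737/11).
Reduce top mod 11: now compute (9/11).
Reciprocity: 9 ≡ 1 and 11 ≡ 3 (mod 4), so (9/11) = +(11/9).
Reduce top mod 9: now compute (2/9).
Pull out 2: since 9 ≡ 1 (mod 8), (2/9) = +1.
Reached (1/9) = 1. Collecting the sign flips along the way, the symbol is +1.

1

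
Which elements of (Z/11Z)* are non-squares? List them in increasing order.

2,6,7,8,10

Square k = 1,…,5 (k and 11−k give the same square):
1²=1, 2²=4, 3²=9, 4²≡5, 5²≡3 (mod 11).
The residues are {1, 3, 4, 5, 9}; the non-residues are the remaining 5 nonzero classes.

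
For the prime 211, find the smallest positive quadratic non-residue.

(2/211) = −1, so 2 is the smallest positive non-residue mod 211.

2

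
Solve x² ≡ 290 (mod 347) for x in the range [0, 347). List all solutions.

Since 347 ≡ 3 (mod 4), a square root of 290 is 290^((347+1)/4) = 290^87 mod 347.
Repeated squaring: 290^2≡126, 290^4≡261, 290^8≡109, 290^16≡83, 290^32≡296, 290^64≡172 (mod 347).
290^87 = 290^(64+16+4+2+1) ≡ 302 (mod 347).
Check: 302² = 91204 ≡ 290 (mod 347). The two roots are 45 and 302.

45, 302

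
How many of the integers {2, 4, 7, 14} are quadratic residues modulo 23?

2

(2/23) = +1 → QR.
(4/23) = +1 → QR.
(7/23) = -1 → non-residue.
(14/23) = -1 → non-residue.
Total quadratic residues among the 4: 2.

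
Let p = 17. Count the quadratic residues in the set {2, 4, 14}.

2

(2/17) = +1 → QR.
(4/17) = +1 → QR.
(14/17) = -1 → non-residue.
Total quadratic residues among the 3: 2.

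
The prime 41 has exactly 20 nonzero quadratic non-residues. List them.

3 6 7 11 12 13 14 15 17 19 22 24 26 27 28 29 30 34 35 38

Square k = 1,…,20 (k and 41−k give the same square):
1²=1, 2²=4, 3²=9, 4²=16, 5²=25, 6²=36, 7²≡8, 8²≡23, 9²≡40, 10²≡18, 11²≡39, 12²≡21, 13²≡5, 14²≡32, 15²≡20, 16²≡10, 17²≡2, 18²≡37, 19²≡33, 20²≡31 (mod 41).
The residues are {1, 2, 4, 5, 8, 9, 10, 16, 18, 20, 21, 23, 25, 31, 32, 33, 36, 37, 39, 40}; the non-residues are the remaining 20 nonzero classes.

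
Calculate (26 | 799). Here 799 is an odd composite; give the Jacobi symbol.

Pull out 2: since 799 ≡ 7 (mod 8), (2/799) = +1.
Reciprocity: 13 ≡ 1 and 799 ≡ 3 (mod 4), so (13/799) = +(799/13).
Reduce top mod 13: now compute (6/13).
Pull out 2: since 13 ≡ 5 (mod 8), (2/13) = -1.
Reciprocity: 3 ≡ 3 and 13 ≡ 1 (mod 4), so (3/13) = +(13/3).
Reduce top mod 3: now compute (1/3).
Reached (1/3) = 1. Collecting the sign flips along the way, the symbol is -1.

-1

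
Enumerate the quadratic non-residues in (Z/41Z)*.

3 6 7 11 12 13 14 15 17 19 22 24 26 27 28 29 30 34 35 38

Square k = 1,…,20 (k and 41−k give the same square):
1²=1, 2²=4, 3²=9, 4²=16, 5²=25, 6²=36, 7²≡8, 8²≡23, 9²≡40, 10²≡18, 11²≡39, 12²≡21, 13²≡5, 14²≡32, 15²≡20, 16²≡10, 17²≡2, 18²≡37, 19²≡33, 20²≡31 (mod 41).
The residues are {1, 2, 4, 5, 8, 9, 10, 16, 18, 20, 21, 23, 25, 31, 32, 33, 36, 37, 39, 40}; the non-residues are the remaining 20 nonzero classes.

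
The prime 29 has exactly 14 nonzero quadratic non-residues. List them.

Square k = 1,…,14 (k and 29−k give the same square):
1²=1, 2²=4, 3²=9, 4²=16, 5²=25, 6²≡7, 7²≡20, 8²≡6, 9²≡23, 10²≡13, 11²≡5, 12²≡28, 13²≡24, 14²≡22 (mod 29).
The residues are {1, 4, 5, 6, 7, 9, 13, 16, 20, 22, 23, 24, 25, 28}; the non-residues are the remaining 14 nonzero classes.

2 3 8 10 11 12 14 15 17 18 19 21 26 27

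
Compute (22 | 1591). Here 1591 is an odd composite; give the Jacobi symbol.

1

Pull out 2: since 1591 ≡ 7 (mod 8), (2/1591) = +1.
Reciprocity: 11 ≡ 3 and 1591 ≡ 3 (mod 4), so (11/1591) = −(1591/11).
Reduce top mod 11: now compute (7/11).
Reciprocity: 7 ≡ 3 and 11 ≡ 3 (mod 4), so (7/11) = −(11/7).
Reduce top mod 7: now compute (4/7).
Pull out 2^2: since 7 ≡ 7 (mod 8), (2/7) = +1, so (2/7)^2 = +1.
Reached (1/7) = 1. Collecting the sign flips along the way, the symbol is +1.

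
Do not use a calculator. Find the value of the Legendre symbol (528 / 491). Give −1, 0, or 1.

1

First reduce: 528 ≡ 37 (mod 491).
Reciprocity: 37 ≡ 1 and 491 ≡ 3 (mod 4), so (37/491) = +(491/37).
Reduce top mod 37: now compute (10/37).
Pull out 2: since 37 ≡ 5 (mod 8), (2/37) = -1.
Reciprocity: 5 ≡ 1 and 37 ≡ 1 (mod 4), so (5/37) = +(37/5).
Reduce top mod 5: now compute (2/5).
Pull out 2: since 5 ≡ 5 (mod 8), (2/5) = -1.
Reached (1/5) = 1. Collecting the sign flips along the way, the symbol is +1.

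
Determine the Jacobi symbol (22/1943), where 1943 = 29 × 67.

Pull out 2: since 1943 ≡ 7 (mod 8), (2/1943) = +1.
Reciprocity: 11 ≡ 3 and 1943 ≡ 3 (mod 4), so (11/1943) = −(1943/11).
Reduce top mod 11: now compute (7/11).
Reciprocity: 7 ≡ 3 and 11 ≡ 3 (mod 4), so (7/11) = −(11/7).
Reduce top mod 7: now compute (4/7).
Pull out 2^2: since 7 ≡ 7 (mod 8), (2/7) = +1, so (2/7)^2 = +1.
Reached (1/7) = 1. Collecting the sign flips along the way, the symbol is +1.

1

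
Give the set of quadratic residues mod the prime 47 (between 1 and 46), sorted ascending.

1,2,3,4,6,7,8,9,12,14,16,17,18,21,24,25,27,28,32,34,36,37,42

Square k = 1,…,23 (k and 47−k give the same square):
1²=1, 2²=4, 3²=9, 4²=16, 5²=25, 6²=36, 7²≡2, 8²≡17, 9²≡34, 10²≡6, 11²≡27, 12²≡3, 13²≡28, 14²≡8, 15²≡37, 16²≡21, 17²≡7, 18²≡42, 19²≡32, 20²≡24, 21²≡18, 22²≡14, 23²≡12 (mod 47).
So the quadratic residues mod 47 are {1, 2, 3, 4, 6, 7, 8, 9, 12, 14, 16, 17, 18, 21, 24, 25, 27, 28, 32, 34, 36, 37, 42}.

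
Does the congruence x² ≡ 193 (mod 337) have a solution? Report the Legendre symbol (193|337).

1

Reciprocity: 193 ≡ 1 and 337 ≡ 1 (mod 4), so (193/337) = +(337/193).
Reduce top mod 193: now compute (144/193).
Pull out 2^4: since 193 ≡ 1 (mod 8), (2/193) = +1, so (2/193)^4 = +1.
Reciprocity: 9 ≡ 1 and 193 ≡ 1 (mod 4), so (9/193) = +(193/9).
Reduce top mod 9: now compute (4/9).
Pull out 2^2: since 9 ≡ 1 (mod 8), (2/9) = +1, so (2/9)^2 = +1.
Reached (1/9) = 1. Collecting the sign flips along the way, the symbol is +1.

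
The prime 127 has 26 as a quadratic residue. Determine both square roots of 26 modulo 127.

Since 127 ≡ 3 (mod 4), a square root of 26 is 26^((127+1)/4) = 26^32 mod 127.
Repeated squaring: 26^2≡41, 26^4≡30, 26^8≡11, 26^16≡121, 26^32≡36 (mod 127).
26^32 = 26^(32) ≡ 36 (mod 127).
Check: 36² = 1296 ≡ 26 (mod 127). The two roots are 36 and 91.

36, 91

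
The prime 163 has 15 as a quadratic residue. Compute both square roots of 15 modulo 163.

34, 129

Since 163 ≡ 3 (mod 4), a square root of 15 is 15^((163+1)/4) = 15^41 mod 163.
Repeated squaring: 15^2≡62, 15^4≡95, 15^8≡60, 15^16≡14, 15^32≡33 (mod 163).
15^41 = 15^(32+8+1) ≡ 34 (mod 163).
Check: 34² = 1156 ≡ 15 (mod 163). The two roots are 34 and 129.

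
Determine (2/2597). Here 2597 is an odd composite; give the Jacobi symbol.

Pull out 2: since 2597 ≡ 5 (mod 8), (2/2597) = -1.
Reached (1/2597) = 1. Collecting the sign flips along the way, the symbol is -1.

-1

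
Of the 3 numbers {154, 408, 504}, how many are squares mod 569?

1

(154/569) = -1 → non-residue.
(408/569) = -1 → non-residue.
(504/569) = +1 → QR.
Total quadratic residues among the 3: 1.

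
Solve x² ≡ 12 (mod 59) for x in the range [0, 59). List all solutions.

22, 37

Since 59 ≡ 3 (mod 4), a square root of 12 is 12^((59+1)/4) = 12^15 mod 59.
Repeated squaring: 12^2≡26, 12^4≡27, 12^8≡21 (mod 59).
12^15 = 12^(8+4+2+1) ≡ 22 (mod 59).
Check: 22² = 484 ≡ 12 (mod 59). The two roots are 22 and 37.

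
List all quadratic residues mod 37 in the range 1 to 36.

Square k = 1,…,18 (k and 37−k give the same square):
1²=1, 2²=4, 3²=9, 4²=16, 5²=25, 6²=36, 7²≡12, 8²≡27, 9²≡7, 10²≡26, 11²≡10, 12²≡33, 13²≡21, 14²≡11, 15²≡3, 16²≡34, 17²≡30, 18²≡28 (mod 37).
So the quadratic residues mod 37 are {1, 3, 4, 7, 9, 10, 11, 12, 16, 21, 25, 26, 27, 28, 30, 33, 34, 36}.

1 3 4 7 9 10 11 12 16 21 25 26 27 28 30 33 34 36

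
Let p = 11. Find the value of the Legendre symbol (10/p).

Euler's criterion: (10/11) ≡ 10^5 (mod 11).
10^2 ≡ 1 (mod 11)
10^4 ≡ 1 (mod 11)
10^5 = 10^(4+1) ≡ 10 (mod 11).
Result is 10 ≡ −1, so (10/11) = −1.

-1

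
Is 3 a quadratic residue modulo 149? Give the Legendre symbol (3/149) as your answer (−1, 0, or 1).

Reciprocity: 3 ≡ 3 and 149 ≡ 1 (mod 4), so (3/149) = +(149/3).
Reduce top mod 3: now compute (2/3).
Pull out 2: since 3 ≡ 3 (mod 8), (2/3) = -1.
Reached (1/3) = 1. Collecting the sign flips along the way, the symbol is -1.

-1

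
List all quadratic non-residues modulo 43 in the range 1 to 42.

Square k = 1,…,21 (k and 43−k give the same square):
1²=1, 2²=4, 3²=9, 4²=16, 5²=25, 6²=36, 7²≡6, 8²≡21, 9²≡38, 10²≡14, 11²≡35, 12²≡15, 13²≡40, 14²≡24, 15²≡10, 16²≡41, 17²≡31, 18²≡23, 19²≡17, 20²≡13, 21²≡11 (mod 43).
The residues are {1, 4, 6, 9, 10, 11, 13, 14, 15, 16, 17, 21, 23, 24, 25, 31, 35, 36, 38, 40, 41}; the non-residues are the remaining 21 nonzero classes.

2, 3, 5, 7, 8, 12, 18, 19, 20, 22, 26, 27, 28, 29, 30, 32, 33, 34, 37, 39, 42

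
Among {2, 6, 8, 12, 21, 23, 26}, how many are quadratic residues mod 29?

2

(2/29) = -1 → non-residue.
(6/29) = +1 → QR.
(8/29) = -1 → non-residue.
(12/29) = -1 → non-residue.
(21/29) = -1 → non-residue.
(23/29) = +1 → QR.
(26/29) = -1 → non-residue.
Total quadratic residues among the 7: 2.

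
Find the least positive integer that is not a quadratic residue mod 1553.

3

(2/1553) = +1, so 2 is a residue.
(3/1553) = −1, so 3 is the smallest positive non-residue mod 1553.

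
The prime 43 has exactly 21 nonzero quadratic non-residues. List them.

2 3 5 7 8 12 18 19 20 22 26 27 28 29 30 32 33 34 37 39 42

Square k = 1,…,21 (k and 43−k give the same square):
1²=1, 2²=4, 3²=9, 4²=16, 5²=25, 6²=36, 7²≡6, 8²≡21, 9²≡38, 10²≡14, 11²≡35, 12²≡15, 13²≡40, 14²≡24, 15²≡10, 16²≡41, 17²≡31, 18²≡23, 19²≡17, 20²≡13, 21²≡11 (mod 43).
The residues are {1, 4, 6, 9, 10, 11, 13, 14, 15, 16, 17, 21, 23, 24, 25, 31, 35, 36, 38, 40, 41}; the non-residues are the remaining 21 nonzero classes.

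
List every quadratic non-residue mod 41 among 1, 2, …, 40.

3, 6, 7, 11, 12, 13, 14, 15, 17, 19, 22, 24, 26, 27, 28, 29, 30, 34, 35, 38

Square k = 1,…,20 (k and 41−k give the same square):
1²=1, 2²=4, 3²=9, 4²=16, 5²=25, 6²=36, 7²≡8, 8²≡23, 9²≡40, 10²≡18, 11²≡39, 12²≡21, 13²≡5, 14²≡32, 15²≡20, 16²≡10, 17²≡2, 18²≡37, 19²≡33, 20²≡31 (mod 41).
The residues are {1, 2, 4, 5, 8, 9, 10, 16, 18, 20, 21, 23, 25, 31, 32, 33, 36, 37, 39, 40}; the non-residues are the remaining 20 nonzero classes.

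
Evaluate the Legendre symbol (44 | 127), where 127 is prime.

Pull out 2^2: since 127 ≡ 7 (mod 8), (2/127) = +1, so (2/127)^2 = +1.
Reciprocity: 11 ≡ 3 and 127 ≡ 3 (mod 4), so (11/127) = −(127/11).
Reduce top mod 11: now compute (6/11).
Pull out 2: since 11 ≡ 3 (mod 8), (2/11) = -1.
Reciprocity: 3 ≡ 3 and 11 ≡ 3 (mod 4), so (3/11) = −(11/3).
Reduce top mod 3: now compute (2/3).
Pull out 2: since 3 ≡ 3 (mod 8), (2/3) = -1.
Reached (1/3) = 1. Collecting the sign flips along the way, the symbol is +1.

1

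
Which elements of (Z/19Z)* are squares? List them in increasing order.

Square k = 1,…,9 (k and 19−k give the same square):
1²=1, 2²=4, 3²=9, 4²=16, 5²≡6, 6²≡17, 7²≡11, 8²≡7, 9²≡5 (mod 19).
So the quadratic residues mod 19 are {1, 4, 5, 6, 7, 9, 11, 16, 17}.

1 4 5 6 7 9 11 16 17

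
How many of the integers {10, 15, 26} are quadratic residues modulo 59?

2

(10/59) = -1 → non-residue.
(15/59) = +1 → QR.
(26/59) = +1 → QR.
Total quadratic residues among the 3: 2.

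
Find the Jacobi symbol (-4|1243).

First reduce: -4 ≡ 1239 (mod 1243).
Reciprocity: 1239 ≡ 3 and 1243 ≡ 3 (mod 4), so (1239/1243) = −(1243/1239).
Reduce top mod 1239: now compute (4/1239).
Pull out 2^2: since 1239 ≡ 7 (mod 8), (2/1239) = +1, so (2/1239)^2 = +1.
Reached (1/1239) = 1. Collecting the sign flips along the way, the symbol is -1.

-1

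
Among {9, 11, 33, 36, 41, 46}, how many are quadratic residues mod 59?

(9/59) = +1 → QR.
(11/59) = -1 → non-residue.
(33/59) = -1 → non-residue.
(36/59) = +1 → QR.
(41/59) = +1 → QR.
(46/59) = +1 → QR.
Total quadratic residues among the 6: 4.

4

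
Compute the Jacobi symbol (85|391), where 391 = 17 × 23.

Reciprocity: 85 ≡ 1 and 391 ≡ 3 (mod 4), so (85/391) = +(391/85).
Reduce top mod 85: now compute (51/85).
Reciprocity: 51 ≡ 3 and 85 ≡ 1 (mod 4), so (51/85) = +(85/51).
Reduce top mod 51: now compute (34/51).
Pull out 2: since 51 ≡ 3 (mod 8), (2/51) = -1.
Reciprocity: 17 ≡ 1 and 51 ≡ 3 (mod 4), so (17/51) = +(51/17).
Reduce top mod 17: now compute (0/17).
Top reduces to 0: gcd > 1, so the symbol is 0.

0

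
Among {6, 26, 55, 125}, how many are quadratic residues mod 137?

0

(6/137) = -1 → non-residue.
(26/137) = -1 → non-residue.
(55/137) = -1 → non-residue.
(125/137) = -1 → non-residue.
Total quadratic residues among the 4: 0.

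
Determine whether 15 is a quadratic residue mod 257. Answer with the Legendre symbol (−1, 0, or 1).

Euler's criterion: (15/257) ≡ 15^128 (mod 257).
15^2 ≡ 225 (mod 257)
15^4 ≡ 253 (mod 257)
15^8 ≡ 16 (mod 257)
15^16 ≡ 256 (mod 257)
15^32 ≡ 1 (mod 257)
15^64 ≡ 1 (mod 257)
15^128 ≡ 1 (mod 257)
15^128 = 15^(128) ≡ 1 (mod 257).
Result is 1, so (15/257) = 1.

1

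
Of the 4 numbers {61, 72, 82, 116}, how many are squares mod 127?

3

(61/127) = +1 → QR.
(72/127) = +1 → QR.
(82/127) = +1 → QR.
(116/127) = -1 → non-residue.
Total quadratic residues among the 4: 3.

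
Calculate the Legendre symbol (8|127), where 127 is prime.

Pull out 2^3: since 127 ≡ 7 (mod 8), (2/127) = +1, so (2/127)^3 = +1.
Reached (1/127) = 1. Collecting the sign flips along the way, the symbol is +1.

1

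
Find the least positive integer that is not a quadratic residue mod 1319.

(2/1319) = +1, so 2 is a residue.
(3/1319) = +1, so 3 is a residue.
(4/1319) = +1, so 4 is a residue.
(5/1319) = +1, so 5 is a residue.
(6/1319) = +1, so 6 is a residue.
(7/1319) = +1, so 7 is a residue.
(8/1319) = +1, so 8 is a residue.
(9/1319) = +1, so 9 is a residue.
(10/1319) = +1, so 10 is a residue.
(11/1319) = +1, so 11 is a residue.
(12/1319) = +1, so 12 is a residue.
(13/1319) = −1, so 13 is the smallest positive non-residue mod 1319.

13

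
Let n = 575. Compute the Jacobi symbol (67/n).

-1

Reciprocity: 67 ≡ 3 and 575 ≡ 3 (mod 4), so (67/575) = −(575/67).
Reduce top mod 67: now compute (39/67).
Reciprocity: 39 ≡ 3 and 67 ≡ 3 (mod 4), so (39/67) = −(67/39).
Reduce top mod 39: now compute (28/39).
Pull out 2^2: since 39 ≡ 7 (mod 8), (2/39) = +1, so (2/39)^2 = +1.
Reciprocity: 7 ≡ 3 and 39 ≡ 3 (mod 4), so (7/39) = −(39/7).
Reduce top mod 7: now compute (4/7).
Pull out 2^2: since 7 ≡ 7 (mod 8), (2/7) = +1, so (2/7)^2 = +1.
Reached (1/7) = 1. Collecting the sign flips along the way, the symbol is -1.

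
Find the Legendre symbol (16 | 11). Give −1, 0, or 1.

1

Euler's criterion: (16/11) ≡ 5^5 (mod 11).
5^2 ≡ 3 (mod 11)
5^4 ≡ 9 (mod 11)
5^5 = 5^(4+1) ≡ 1 (mod 11).
Result is 1, so (16/11) = 1.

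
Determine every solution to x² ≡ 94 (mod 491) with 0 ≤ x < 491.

224, 267

Since 491 ≡ 3 (mod 4), a square root of 94 is 94^((491+1)/4) = 94^123 mod 491.
Repeated squaring: 94^2≡489, 94^4≡4, 94^8≡16, 94^16≡256, 94^32≡233, 94^64≡279 (mod 491).
94^123 = 94^(64+32+16+8+2+1) ≡ 224 (mod 491).
Check: 224² = 50176 ≡ 94 (mod 491). The two roots are 224 and 267.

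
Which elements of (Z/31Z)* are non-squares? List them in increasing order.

Square k = 1,…,15 (k and 31−k give the same square):
1²=1, 2²=4, 3²=9, 4²=16, 5²=25, 6²≡5, 7²≡18, 8²≡2, 9²≡19, 10²≡7, 11²≡28, 12²≡20, 13²≡14, 14²≡10, 15²≡8 (mod 31).
The residues are {1, 2, 4, 5, 7, 8, 9, 10, 14, 16, 18, 19, 20, 25, 28}; the non-residues are the remaining 15 nonzero classes.

3 6 11 12 13 15 17 21 22 23 24 26 27 29 30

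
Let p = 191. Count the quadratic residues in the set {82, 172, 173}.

1

(82/191) = -1 → non-residue.
(172/191) = +1 → QR.
(173/191) = -1 → non-residue.
Total quadratic residues among the 3: 1.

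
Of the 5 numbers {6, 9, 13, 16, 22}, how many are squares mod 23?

4

(6/23) = +1 → QR.
(9/23) = +1 → QR.
(13/23) = +1 → QR.
(16/23) = +1 → QR.
(22/23) = -1 → non-residue.
Total quadratic residues among the 5: 4.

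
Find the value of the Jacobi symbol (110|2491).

1

Pull out 2: since 2491 ≡ 3 (mod 8), (2/2491) = -1.
Reciprocity: 55 ≡ 3 and 2491 ≡ 3 (mod 4), so (55/2491) = −(2491/55).
Reduce top mod 55: now compute (16/55).
Pull out 2^4: since 55 ≡ 7 (mod 8), (2/55) = +1, so (2/55)^4 = +1.
Reached (1/55) = 1. Collecting the sign flips along the way, the symbol is +1.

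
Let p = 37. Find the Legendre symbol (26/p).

Pull out 2: since 37 ≡ 5 (mod 8), (2/37) = -1.
Reciprocity: 13 ≡ 1 and 37 ≡ 1 (mod 4), so (13/37) = +(37/13).
Reduce top mod 13: now compute (11/13).
Reciprocity: 11 ≡ 3 and 13 ≡ 1 (mod 4), so (11/13) = +(13/11).
Reduce top mod 11: now compute (2/11).
Pull out 2: since 11 ≡ 3 (mod 8), (2/11) = -1.
Reached (1/11) = 1. Collecting the sign flips along the way, the symbol is +1.

1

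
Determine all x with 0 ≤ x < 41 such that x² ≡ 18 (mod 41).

10, 31

41 ≡ 1 (mod 4), so we find a root by search.
Trying successive values, 10² = 100 ≡ 18 (mod 41). The other root is 41 − 10 = 31.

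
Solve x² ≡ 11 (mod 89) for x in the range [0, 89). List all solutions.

89 ≡ 1 (mod 4), so we find a root by search.
Trying successive values, 10² = 100 ≡ 11 (mod 89). The other root is 89 − 10 = 79.

10, 79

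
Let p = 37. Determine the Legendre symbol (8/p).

-1

Pull out 2^3: since 37 ≡ 5 (mod 8), (2/37) = -1, so (2/37)^3 = -1.
Reached (1/37) = 1. Collecting the sign flips along the way, the symbol is -1.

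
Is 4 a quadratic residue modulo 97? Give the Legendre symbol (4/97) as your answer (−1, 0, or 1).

1

Pull out 2^2: since 97 ≡ 1 (mod 8), (2/97) = +1, so (2/97)^2 = +1.
Reached (1/97) = 1. Collecting the sign flips along the way, the symbol is +1.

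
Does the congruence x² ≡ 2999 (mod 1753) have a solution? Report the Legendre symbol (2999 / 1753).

First reduce: 2999 ≡ 1246 (mod 1753).
Pull out 2: since 1753 ≡ 1 (mod 8), (2/1753) = +1.
Reciprocity: 623 ≡ 3 and 1753 ≡ 1 (mod 4), so (623/1753) = +(1753/623).
Reduce top mod 623: now compute (507/623).
Reciprocity: 507 ≡ 3 and 623 ≡ 3 (mod 4), so (507/623) = −(623/507).
Reduce top mod 507: now compute (116/507).
Pull out 2^2: since 507 ≡ 3 (mod 8), (2/507) = -1, so (2/507)^2 = +1.
Reciprocity: 29 ≡ 1 and 507 ≡ 3 (mod 4), so (29/507) = +(507/29).
Reduce top mod 29: now compute (14/29).
Pull out 2: since 29 ≡ 5 (mod 8), (2/29) = -1.
Reciprocity: 7 ≡ 3 and 29 ≡ 1 (mod 4), so (7/29) = +(29/7).
Reduce top mod 7: now compute (1/7).
Reached (1/7) = 1. Collecting the sign flips along the way, the symbol is +1.

1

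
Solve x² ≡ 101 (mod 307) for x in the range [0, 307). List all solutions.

79, 228

Since 307 ≡ 3 (mod 4), a square root of 101 is 101^((307+1)/4) = 101^77 mod 307.
Repeated squaring: 101^2≡70, 101^4≡295, 101^8≡144, 101^16≡167, 101^32≡259, 101^64≡155 (mod 307).
101^77 = 101^(64+8+4+1) ≡ 79 (mod 307).
Check: 79² = 6241 ≡ 101 (mod 307). The two roots are 79 and 228.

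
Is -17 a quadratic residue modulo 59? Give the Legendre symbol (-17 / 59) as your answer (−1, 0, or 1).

-1

Euler's criterion: (-17/59) ≡ 42^29 (mod 59).
42^2 ≡ 53 (mod 59)
42^4 ≡ 36 (mod 59)
42^8 ≡ 57 (mod 59)
42^16 ≡ 4 (mod 59)
42^29 = 42^(16+8+4+1) ≡ 58 (mod 59).
Result is 58 ≡ −1, so (-17/59) = −1.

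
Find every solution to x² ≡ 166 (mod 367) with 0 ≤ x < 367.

30, 337

Since 367 ≡ 3 (mod 4), a square root of 166 is 166^((367+1)/4) = 166^92 mod 367.
Repeated squaring: 166^2≡31, 166^4≡227, 166^8≡149, 166^16≡181, 166^32≡98, 166^64≡62 (mod 367).
166^92 = 166^(64+16+8+4) ≡ 30 (mod 367).
Check: 30² = 900 ≡ 166 (mod 367). The two roots are 30 and 337.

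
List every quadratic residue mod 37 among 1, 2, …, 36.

1,3,4,7,9,10,11,12,16,21,25,26,27,28,30,33,34,36

Square k = 1,…,18 (k and 37−k give the same square):
1²=1, 2²=4, 3²=9, 4²=16, 5²=25, 6²=36, 7²≡12, 8²≡27, 9²≡7, 10²≡26, 11²≡10, 12²≡33, 13²≡21, 14²≡11, 15²≡3, 16²≡34, 17²≡30, 18²≡28 (mod 37).
So the quadratic residues mod 37 are {1, 3, 4, 7, 9, 10, 11, 12, 16, 21, 25, 26, 27, 28, 30, 33, 34, 36}.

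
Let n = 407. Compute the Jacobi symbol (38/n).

1

Pull out 2: since 407 ≡ 7 (mod 8), (2/407) = +1.
Reciprocity: 19 ≡ 3 and 407 ≡ 3 (mod 4), so (19/407) = −(407/19).
Reduce top mod 19: now compute (8/19).
Pull out 2^3: since 19 ≡ 3 (mod 8), (2/19) = -1, so (2/19)^3 = -1.
Reached (1/19) = 1. Collecting the sign flips along the way, the symbol is +1.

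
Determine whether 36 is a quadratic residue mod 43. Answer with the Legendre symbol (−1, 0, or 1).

Pull out 2^2: since 43 ≡ 3 (mod 8), (2/43) = -1, so (2/43)^2 = +1.
Reciprocity: 9 ≡ 1 and 43 ≡ 3 (mod 4), so (9/43) = +(43/9).
Reduce top mod 9: now compute (7/9).
Reciprocity: 7 ≡ 3 and 9 ≡ 1 (mod 4), so (7/9) = +(9/7).
Reduce top mod 7: now compute (2/7).
Pull out 2: since 7 ≡ 7 (mod 8), (2/7) = +1.
Reached (1/7) = 1. Collecting the sign flips along the way, the symbol is +1.

1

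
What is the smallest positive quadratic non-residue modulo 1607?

5

(2/1607) = +1, so 2 is a residue.
(3/1607) = +1, so 3 is a residue.
(4/1607) = +1, so 4 is a residue.
(5/1607) = −1, so 5 is the smallest positive non-residue mod 1607.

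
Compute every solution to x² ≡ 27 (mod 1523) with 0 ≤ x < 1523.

597, 926

Since 1523 ≡ 3 (mod 4), a square root of 27 is 27^((1523+1)/4) = 27^381 mod 1523.
Repeated squaring: 27^2≡729, 27^4≡1437, 27^8≡1304, 27^16≡748, 27^32≡563, 27^64≡185, 27^128≡719, 27^256≡664 (mod 1523).
27^381 = 27^(256+64+32+16+8+4+1) ≡ 926 (mod 1523).
Check: 926² = 857476 ≡ 27 (mod 1523). The two roots are 597 and 926.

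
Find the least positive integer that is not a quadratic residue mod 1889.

(2/1889) = +1, so 2 is a residue.
(3/1889) = −1, so 3 is the smallest positive non-residue mod 1889.

3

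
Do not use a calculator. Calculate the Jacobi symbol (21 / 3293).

Reciprocity: 21 ≡ 1 and 3293 ≡ 1 (mod 4), so (21/3293) = +(3293/21).
Reduce top mod 21: now compute (17/21).
Reciprocity: 17 ≡ 1 and 21 ≡ 1 (mod 4), so (17/21) = +(21/17).
Reduce top mod 17: now compute (4/17).
Pull out 2^2: since 17 ≡ 1 (mod 8), (2/17) = +1, so (2/17)^2 = +1.
Reached (1/17) = 1. Collecting the sign flips along the way, the symbol is +1.

1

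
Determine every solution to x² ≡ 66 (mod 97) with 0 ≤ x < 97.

97 ≡ 1 (mod 4), so we find a root by search.
Trying successive values, 39² = 1521 ≡ 66 (mod 97). The other root is 97 − 39 = 58.

39, 58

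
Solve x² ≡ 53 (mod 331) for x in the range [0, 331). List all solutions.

66, 265

Since 331 ≡ 3 (mod 4), a square root of 53 is 53^((331+1)/4) = 53^83 mod 331.
Repeated squaring: 53^2≡161, 53^4≡103, 53^8≡17, 53^16≡289, 53^32≡109, 53^64≡296 (mod 331).
53^83 = 53^(64+16+2+1) ≡ 265 (mod 331).
Check: 265² = 70225 ≡ 53 (mod 331). The two roots are 66 and 265.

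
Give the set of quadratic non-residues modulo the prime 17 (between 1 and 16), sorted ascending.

3 5 6 7 10 11 12 14

Square k = 1,…,8 (k and 17−k give the same square):
1²=1, 2²=4, 3²=9, 4²=16, 5²≡8, 6²≡2, 7²≡15, 8²≡13 (mod 17).
The residues are {1, 2, 4, 8, 9, 13, 15, 16}; the non-residues are the remaining 8 nonzero classes.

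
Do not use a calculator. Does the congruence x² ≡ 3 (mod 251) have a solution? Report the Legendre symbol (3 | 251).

1

Reciprocity: 3 ≡ 3 and 251 ≡ 3 (mod 4), so (3/251) = −(251/3).
Reduce top mod 3: now compute (2/3).
Pull out 2: since 3 ≡ 3 (mod 8), (2/3) = -1.
Reached (1/3) = 1. Collecting the sign flips along the way, the symbol is +1.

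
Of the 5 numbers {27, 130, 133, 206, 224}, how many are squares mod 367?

(27/367) = -1 → non-residue.
(130/367) = -1 → non-residue.
(133/367) = -1 → non-residue.
(206/367) = -1 → non-residue.
(224/367) = +1 → QR.
Total quadratic residues among the 5: 1.

1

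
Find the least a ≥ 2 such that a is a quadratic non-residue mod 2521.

(2/2521) = +1, so 2 is a residue.
(3/2521) = +1, so 3 is a residue.
(4/2521) = +1, so 4 is a residue.
(5/2521) = +1, so 5 is a residue.
(6/2521) = +1, so 6 is a residue.
(7/2521) = +1, so 7 is a residue.
(8/2521) = +1, so 8 is a residue.
(9/2521) = +1, so 9 is a residue.
(10/2521) = +1, so 10 is a residue.
(11/2521) = −1, so 11 is the smallest positive non-residue mod 2521.

11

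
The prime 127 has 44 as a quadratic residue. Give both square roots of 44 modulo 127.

60, 67

Since 127 ≡ 3 (mod 4), a square root of 44 is 44^((127+1)/4) = 44^32 mod 127.
Repeated squaring: 44^2≡31, 44^4≡72, 44^8≡104, 44^16≡21, 44^32≡60 (mod 127).
44^32 = 44^(32) ≡ 60 (mod 127).
Check: 60² = 3600 ≡ 44 (mod 127). The two roots are 60 and 67.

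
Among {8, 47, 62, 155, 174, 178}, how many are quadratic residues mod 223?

4

(8/223) = +1 → QR.
(47/223) = +1 → QR.
(62/223) = +1 → QR.
(155/223) = -1 → non-residue.
(174/223) = -1 → non-residue.
(178/223) = +1 → QR.
Total quadratic residues among the 6: 4.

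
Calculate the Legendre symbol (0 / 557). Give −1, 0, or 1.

Top reduces to 0: gcd > 1, so the symbol is 0.

0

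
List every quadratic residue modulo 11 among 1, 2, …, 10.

1, 3, 4, 5, 9

Square k = 1,…,5 (k and 11−k give the same square):
1²=1, 2²=4, 3²=9, 4²≡5, 5²≡3 (mod 11).
So the quadratic residues mod 11 are {1, 3, 4, 5, 9}.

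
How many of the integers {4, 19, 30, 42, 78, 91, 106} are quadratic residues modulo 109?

(4/109) = +1 → QR.
(19/109) = -1 → non-residue.
(30/109) = -1 → non-residue.
(42/109) = -1 → non-residue.
(78/109) = +1 → QR.
(91/109) = -1 → non-residue.
(106/109) = +1 → QR.
Total quadratic residues among the 7: 3.

3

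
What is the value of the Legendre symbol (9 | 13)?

Reciprocity: 9 ≡ 1 and 13 ≡ 1 (mod 4), so (9/13) = +(13/9).
Reduce top mod 9: now compute (4/9).
Pull out 2^2: since 9 ≡ 1 (mod 8), (2/9) = +1, so (2/9)^2 = +1.
Reached (1/9) = 1. Collecting the sign flips along the way, the symbol is +1.

1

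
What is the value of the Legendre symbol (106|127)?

Pull out 2: since 127 ≡ 7 (mod 8), (2/127) = +1.
Reciprocity: 53 ≡ 1 and 127 ≡ 3 (mod 4), so (53/127) = +(127/53).
Reduce top mod 53: now compute (21/53).
Reciprocity: 21 ≡ 1 and 53 ≡ 1 (mod 4), so (21/53) = +(53/21).
Reduce top mod 21: now compute (11/21).
Reciprocity: 11 ≡ 3 and 21 ≡ 1 (mod 4), so (11/21) = +(21/11).
Reduce top mod 11: now compute (10/11).
Pull out 2: since 11 ≡ 3 (mod 8), (2/11) = -1.
Reciprocity: 5 ≡ 1 and 11 ≡ 3 (mod 4), so (5/11) = +(11/5).
Reduce top mod 5: now compute (1/5).
Reached (1/5) = 1. Collecting the sign flips along the way, the symbol is -1.

-1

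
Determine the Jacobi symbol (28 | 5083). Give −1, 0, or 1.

-1

Pull out 2^2: since 5083 ≡ 3 (mod 8), (2/5083) = -1, so (2/5083)^2 = +1.
Reciprocity: 7 ≡ 3 and 5083 ≡ 3 (mod 4), so (7/5083) = −(5083/7).
Reduce top mod 7: now compute (1/7).
Reached (1/7) = 1. Collecting the sign flips along the way, the symbol is -1.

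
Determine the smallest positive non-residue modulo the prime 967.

(2/967) = +1, so 2 is a residue.
(3/967) = −1, so 3 is the smallest positive non-residue mod 967.

3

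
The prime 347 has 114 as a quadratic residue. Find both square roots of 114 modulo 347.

Since 347 ≡ 3 (mod 4), a square root of 114 is 114^((347+1)/4) = 114^87 mod 347.
Repeated squaring: 114^2≡157, 114^4≡12, 114^8≡144, 114^16≡263, 114^32≡116, 114^64≡270 (mod 347).
114^87 = 114^(64+16+4+2+1) ≡ 43 (mod 347).
Check: 43² = 1849 ≡ 114 (mod 347). The two roots are 43 and 304.

43, 304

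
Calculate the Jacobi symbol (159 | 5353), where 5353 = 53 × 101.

0

Reciprocity: 159 ≡ 3 and 5353 ≡ 1 (mod 4), so (159/5353) = +(5353/159).
Reduce top mod 159: now compute (106/159).
Pull out 2: since 159 ≡ 7 (mod 8), (2/159) = +1.
Reciprocity: 53 ≡ 1 and 159 ≡ 3 (mod 4), so (53/159) = +(159/53).
Reduce top mod 53: now compute (0/53).
Top reduces to 0: gcd > 1, so the symbol is 0.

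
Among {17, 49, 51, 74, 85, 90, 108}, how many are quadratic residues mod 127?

(17/127) = +1 → QR.
(49/127) = +1 → QR.
(51/127) = -1 → non-residue.
(74/127) = +1 → QR.
(85/127) = -1 → non-residue.
(90/127) = -1 → non-residue.
(108/127) = -1 → non-residue.
Total quadratic residues among the 7: 3.

3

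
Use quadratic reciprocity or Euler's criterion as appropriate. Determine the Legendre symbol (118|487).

-1

Pull out 2: since 487 ≡ 7 (mod 8), (2/487) = +1.
Reciprocity: 59 ≡ 3 and 487 ≡ 3 (mod 4), so (59/487) = −(487/59).
Reduce top mod 59: now compute (15/59).
Reciprocity: 15 ≡ 3 and 59 ≡ 3 (mod 4), so (15/59) = −(59/15).
Reduce top mod 15: now compute (14/15).
Pull out 2: since 15 ≡ 7 (mod 8), (2/15) = +1.
Reciprocity: 7 ≡ 3 and 15 ≡ 3 (mod 4), so (7/15) = −(15/7).
Reduce top mod 7: now compute (1/7).
Reached (1/7) = 1. Collecting the sign flips along the way, the symbol is -1.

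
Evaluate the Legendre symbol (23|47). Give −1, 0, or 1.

-1

Reciprocity: 23 ≡ 3 and 47 ≡ 3 (mod 4), so (23/47) = −(47/23).
Reduce top mod 23: now compute (1/23).
Reached (1/23) = 1. Collecting the sign flips along the way, the symbol is -1.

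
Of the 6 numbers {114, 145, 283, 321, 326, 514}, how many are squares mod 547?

4

(114/547) = +1 → QR.
(145/547) = -1 → non-residue.
(283/547) = -1 → non-residue.
(321/547) = +1 → QR.
(326/547) = +1 → QR.
(514/547) = +1 → QR.
Total quadratic residues among the 6: 4.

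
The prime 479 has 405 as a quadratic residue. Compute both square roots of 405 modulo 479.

Since 479 ≡ 3 (mod 4), a square root of 405 is 405^((479+1)/4) = 405^120 mod 479.
Repeated squaring: 405^2≡207, 405^4≡218, 405^8≡103, 405^16≡71, 405^32≡251, 405^64≡252 (mod 479).
405^120 = 405^(64+32+16+8) ≡ 198 (mod 479).
Check: 198² = 39204 ≡ 405 (mod 479). The two roots are 198 and 281.

198, 281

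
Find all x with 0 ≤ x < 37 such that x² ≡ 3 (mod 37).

15, 22

37 ≡ 1 (mod 4), so we find a root by search.
Trying successive values, 15² = 225 ≡ 3 (mod 37). The other root is 37 − 15 = 22.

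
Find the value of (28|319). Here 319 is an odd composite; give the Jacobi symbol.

-1

Pull out 2^2: since 319 ≡ 7 (mod 8), (2/319) = +1, so (2/319)^2 = +1.
Reciprocity: 7 ≡ 3 and 319 ≡ 3 (mod 4), so (7/319) = −(319/7).
Reduce top mod 7: now compute (4/7).
Pull out 2^2: since 7 ≡ 7 (mod 8), (2/7) = +1, so (2/7)^2 = +1.
Reached (1/7) = 1. Collecting the sign flips along the way, the symbol is -1.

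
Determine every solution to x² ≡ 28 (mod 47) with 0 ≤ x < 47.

Since 47 ≡ 3 (mod 4), a square root of 28 is 28^((47+1)/4) = 28^12 mod 47.
Repeated squaring: 28^2≡32, 28^4≡37, 28^8≡6 (mod 47).
28^12 = 28^(8+4) ≡ 34 (mod 47).
Check: 34² = 1156 ≡ 28 (mod 47). The two roots are 13 and 34.

13, 34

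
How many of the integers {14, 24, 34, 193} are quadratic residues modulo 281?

(14/281) = +1 → QR.
(24/281) = -1 → non-residue.
(34/281) = +1 → QR.
(193/281) = -1 → non-residue.
Total quadratic residues among the 4: 2.

2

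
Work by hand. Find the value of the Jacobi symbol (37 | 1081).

Reciprocity: 37 ≡ 1 and 1081 ≡ 1 (mod 4), so (37/1081) = +(1081/37).
Reduce top mod 37: now compute (8/37).
Pull out 2^3: since 37 ≡ 5 (mod 8), (2/37) = -1, so (2/37)^3 = -1.
Reached (1/37) = 1. Collecting the sign flips along the way, the symbol is -1.

-1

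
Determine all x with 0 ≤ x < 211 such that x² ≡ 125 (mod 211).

Since 211 ≡ 3 (mod 4), a square root of 125 is 125^((211+1)/4) = 125^53 mod 211.
Repeated squaring: 125^2≡11, 125^4≡121, 125^8≡82, 125^16≡183, 125^32≡151 (mod 211).
125^53 = 125^(32+16+4+1) ≡ 114 (mod 211).
Check: 114² = 12996 ≡ 125 (mod 211). The two roots are 97 and 114.

97, 114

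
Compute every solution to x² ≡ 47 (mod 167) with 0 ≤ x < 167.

Since 167 ≡ 3 (mod 4), a square root of 47 is 47^((167+1)/4) = 47^42 mod 167.
Repeated squaring: 47^2≡38, 47^4≡108, 47^8≡141, 47^16≡8, 47^32≡64 (mod 167).
47^42 = 47^(32+8+2) ≡ 61 (mod 167).
Check: 61² = 3721 ≡ 47 (mod 167). The two roots are 61 and 106.

61, 106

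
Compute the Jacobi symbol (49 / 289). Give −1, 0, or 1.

1

Reciprocity: 49 ≡ 1 and 289 ≡ 1 (mod 4), so (49/289) = +(289/49).
Reduce top mod 49: now compute (44/49).
Pull out 2^2: since 49 ≡ 1 (mod 8), (2/49) = +1, so (2/49)^2 = +1.
Reciprocity: 11 ≡ 3 and 49 ≡ 1 (mod 4), so (11/49) = +(49/11).
Reduce top mod 11: now compute (5/11).
Reciprocity: 5 ≡ 1 and 11 ≡ 3 (mod 4), so (5/11) = +(11/5).
Reduce top mod 5: now compute (1/5).
Reached (1/5) = 1. Collecting the sign flips along the way, the symbol is +1.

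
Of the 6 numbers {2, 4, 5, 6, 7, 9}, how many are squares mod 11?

3

(2/11) = -1 → non-residue.
(4/11) = +1 → QR.
(5/11) = +1 → QR.
(6/11) = -1 → non-residue.
(7/11) = -1 → non-residue.
(9/11) = +1 → QR.
Total quadratic residues among the 6: 3.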